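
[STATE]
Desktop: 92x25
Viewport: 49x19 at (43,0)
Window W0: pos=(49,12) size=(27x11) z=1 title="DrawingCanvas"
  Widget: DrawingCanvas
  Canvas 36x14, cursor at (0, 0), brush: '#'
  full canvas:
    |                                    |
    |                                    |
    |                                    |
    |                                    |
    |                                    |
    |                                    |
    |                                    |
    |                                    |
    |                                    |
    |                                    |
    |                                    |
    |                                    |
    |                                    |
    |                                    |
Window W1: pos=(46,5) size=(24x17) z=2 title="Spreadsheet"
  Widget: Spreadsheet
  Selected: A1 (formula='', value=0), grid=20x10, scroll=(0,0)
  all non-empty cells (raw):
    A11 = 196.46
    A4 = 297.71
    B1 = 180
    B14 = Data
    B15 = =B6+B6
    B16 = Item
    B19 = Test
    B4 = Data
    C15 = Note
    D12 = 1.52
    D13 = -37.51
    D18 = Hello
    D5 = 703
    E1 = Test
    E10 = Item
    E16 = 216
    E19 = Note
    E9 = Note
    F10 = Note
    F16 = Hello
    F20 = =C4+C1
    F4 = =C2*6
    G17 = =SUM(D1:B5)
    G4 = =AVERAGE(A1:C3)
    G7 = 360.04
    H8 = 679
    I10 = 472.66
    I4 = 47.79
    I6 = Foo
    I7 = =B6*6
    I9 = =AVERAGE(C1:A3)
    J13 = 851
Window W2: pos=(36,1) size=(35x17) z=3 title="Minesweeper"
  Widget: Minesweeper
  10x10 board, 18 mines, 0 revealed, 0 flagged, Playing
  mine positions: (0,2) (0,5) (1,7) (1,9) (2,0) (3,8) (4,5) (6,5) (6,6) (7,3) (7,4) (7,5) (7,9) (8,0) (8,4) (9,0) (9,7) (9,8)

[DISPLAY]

                                                 
━━━━━━━━━━━━━━━━━━━━━━━━━━━┓                     
weeper                     ┃                     
───────────────────────────┨                     
■■■■                       ┃                     
■■■■                       ┃                     
■■■■                       ┃                     
■■■■                       ┃                     
■■■■                       ┃                     
■■■■                       ┃                     
■■■■                       ┃                     
■■■■                       ┃                     
■■■■                       ┃━━━━┓                
■■■■                       ┃    ┃                
                           ┃────┨                
                           ┃    ┃                
                           ┃    ┃                
━━━━━━━━━━━━━━━━━━━━━━━━━━━┛    ┃                
   ┃  8        0       0  ┃     ┃                


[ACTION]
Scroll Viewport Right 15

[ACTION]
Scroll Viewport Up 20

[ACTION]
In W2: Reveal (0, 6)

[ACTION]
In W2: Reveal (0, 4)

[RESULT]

                                                 
━━━━━━━━━━━━━━━━━━━━━━━━━━━┓                     
weeper                     ┃                     
───────────────────────────┨                     
2■■■                       ┃                     
■■■■                       ┃                     
■■■■                       ┃                     
■■■■                       ┃                     
■■■■                       ┃                     
■■■■                       ┃                     
■■■■                       ┃                     
■■■■                       ┃                     
■■■■                       ┃━━━━┓                
■■■■                       ┃    ┃                
                           ┃────┨                
                           ┃    ┃                
                           ┃    ┃                
━━━━━━━━━━━━━━━━━━━━━━━━━━━┛    ┃                
   ┃  8        0       0  ┃     ┃                


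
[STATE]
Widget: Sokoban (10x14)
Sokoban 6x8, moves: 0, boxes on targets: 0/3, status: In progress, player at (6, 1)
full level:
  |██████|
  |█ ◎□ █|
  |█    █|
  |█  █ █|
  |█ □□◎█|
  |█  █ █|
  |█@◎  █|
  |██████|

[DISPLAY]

██████    
█ ◎□ █    
█    █    
█  █ █    
█ □□◎█    
█  █ █    
█@◎  █    
██████    
Moves: 0  
          
          
          
          
          


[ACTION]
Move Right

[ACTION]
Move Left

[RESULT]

██████    
█ ◎□ █    
█    █    
█  █ █    
█ □□◎█    
█  █ █    
█@◎  █    
██████    
Moves: 2  
          
          
          
          
          


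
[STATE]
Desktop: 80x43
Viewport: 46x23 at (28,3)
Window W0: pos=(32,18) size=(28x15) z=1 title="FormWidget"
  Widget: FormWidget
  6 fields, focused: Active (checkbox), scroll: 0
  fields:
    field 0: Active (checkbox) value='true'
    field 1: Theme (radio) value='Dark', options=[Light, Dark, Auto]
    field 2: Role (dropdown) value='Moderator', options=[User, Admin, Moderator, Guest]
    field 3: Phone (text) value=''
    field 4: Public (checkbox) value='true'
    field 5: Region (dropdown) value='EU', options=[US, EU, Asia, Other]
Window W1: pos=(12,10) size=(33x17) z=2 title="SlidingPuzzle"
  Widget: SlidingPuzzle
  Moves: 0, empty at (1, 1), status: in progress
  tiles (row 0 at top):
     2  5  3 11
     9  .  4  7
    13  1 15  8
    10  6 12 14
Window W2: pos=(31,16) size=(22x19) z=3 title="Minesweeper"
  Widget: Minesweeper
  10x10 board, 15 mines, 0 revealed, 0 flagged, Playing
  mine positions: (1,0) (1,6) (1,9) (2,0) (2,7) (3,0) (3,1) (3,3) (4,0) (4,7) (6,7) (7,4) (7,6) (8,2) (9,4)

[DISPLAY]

                                              
                                              
                                              
                                              
                                              
                                              
                                              
━━━━━━━━━━━━━━━━┓                             
                ┃                             
────────────────┨                             
┬────┐          ┃                             
│ 11 │          ┃                             
┼────┤          ┃                             
│  ┏━━━━━━━━━━━━━━━━━━━━┓                     
┼──┃ Minesweeper        ┃                     
│  ┠────────────────────┨━━━━━━┓              
┼──┃■■■■■■■■■■          ┃      ┃              
│ 1┃■■■■■■■■■■          ┃──────┨              
┴──┃■■■■■■■■■■          ┃      ┃              
   ┃■■■■■■■■■■          ┃ght  (┃              
   ┃■■■■■■■■■■          ┃ator▼]┃              
   ┃■■■■■■■■■■          ┃     ]┃              
   ┃■■■■■■■■■■          ┃      ┃              


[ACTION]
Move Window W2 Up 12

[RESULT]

                                              
   ┏━━━━━━━━━━━━━━━━━━━━┓                     
   ┃ Minesweeper        ┃                     
   ┠────────────────────┨                     
   ┃■■■■■■■■■■          ┃                     
   ┃■■■■■■■■■■          ┃                     
   ┃■■■■■■■■■■          ┃                     
━━━┃■■■■■■■■■■          ┃                     
   ┃■■■■■■■■■■          ┃                     
───┃■■■■■■■■■■          ┃                     
┬──┃■■■■■■■■■■          ┃                     
│ 1┃■■■■■■■■■■          ┃                     
┼──┃■■■■■■■■■■          ┃                     
│  ┃■■■■■■■■■■          ┃                     
┼──┃                    ┃                     
│  ┃                    ┃━━━━━━┓              
┼──┃                    ┃      ┃              
│ 1┃                    ┃──────┨              
┴──┃                    ┃      ┃              
   ┗━━━━━━━━━━━━━━━━━━━━┛ght  (┃              
                ┃  [Moderator▼]┃              
                ┃  [          ]┃              
                ┃  [x]         ┃              


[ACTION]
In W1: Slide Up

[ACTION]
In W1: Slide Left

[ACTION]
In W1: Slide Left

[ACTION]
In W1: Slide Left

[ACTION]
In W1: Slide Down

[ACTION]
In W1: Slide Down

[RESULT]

                                              
   ┏━━━━━━━━━━━━━━━━━━━━┓                     
   ┃ Minesweeper        ┃                     
   ┠────────────────────┨                     
   ┃■■■■■■■■■■          ┃                     
   ┃■■■■■■■■■■          ┃                     
   ┃■■■■■■■■■■          ┃                     
━━━┃■■■■■■■■■■          ┃                     
   ┃■■■■■■■■■■          ┃                     
───┃■■■■■■■■■■          ┃                     
┬──┃■■■■■■■■■■          ┃                     
│  ┃■■■■■■■■■■          ┃                     
┼──┃■■■■■■■■■■          ┃                     
│ 1┃■■■■■■■■■■          ┃                     
┼──┃                    ┃                     
│  ┃                    ┃━━━━━━┓              
┼──┃                    ┃      ┃              
│ 1┃                    ┃──────┨              
┴──┃                    ┃      ┃              
   ┗━━━━━━━━━━━━━━━━━━━━┛ght  (┃              
                ┃  [Moderator▼]┃              
                ┃  [          ]┃              
                ┃  [x]         ┃              


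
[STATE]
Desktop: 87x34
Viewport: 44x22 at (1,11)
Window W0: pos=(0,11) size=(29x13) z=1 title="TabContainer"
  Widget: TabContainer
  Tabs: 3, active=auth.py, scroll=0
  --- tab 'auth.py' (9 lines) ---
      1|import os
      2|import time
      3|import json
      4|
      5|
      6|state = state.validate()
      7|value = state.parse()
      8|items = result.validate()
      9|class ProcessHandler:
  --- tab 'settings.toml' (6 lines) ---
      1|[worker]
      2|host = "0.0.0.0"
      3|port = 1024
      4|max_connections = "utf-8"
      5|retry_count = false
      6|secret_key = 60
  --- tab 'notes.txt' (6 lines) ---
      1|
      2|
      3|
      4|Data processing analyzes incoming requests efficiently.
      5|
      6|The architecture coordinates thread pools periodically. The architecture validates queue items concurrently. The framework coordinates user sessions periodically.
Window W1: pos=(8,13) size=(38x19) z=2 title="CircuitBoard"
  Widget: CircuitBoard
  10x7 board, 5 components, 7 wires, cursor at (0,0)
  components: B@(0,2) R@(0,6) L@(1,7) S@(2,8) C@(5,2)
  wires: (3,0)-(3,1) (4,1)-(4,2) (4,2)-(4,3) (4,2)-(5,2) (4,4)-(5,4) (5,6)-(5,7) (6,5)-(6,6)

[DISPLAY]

━━━━━━━━━━━━━━━━━━━━━━━━━━━┓                
 TabContainer              ┃                
───────┏━━━━━━━━━━━━━━━━━━━━━━━━━━━━━━━━━━━━
[auth.p┃ CircuitBoard                       
───────┠────────────────────────────────────
import ┃   0 1 2 3 4 5 6 7 8 9              
import ┃0  [.]      B               R       
import ┃                                    
       ┃1                               L   
       ┃                                    
state =┃2                                   
value =┃                                    
━━━━━━━┃3   · ─ ·                           
       ┃                                    
       ┃4       · ─ · ─ ·   ·               
       ┃            │       │               
       ┃5           C       ·       · ─ ·   
       ┃                                    
       ┃6                       · ─ ·       
       ┃Cursor: (0,0)                       
       ┗━━━━━━━━━━━━━━━━━━━━━━━━━━━━━━━━━━━━
                                            


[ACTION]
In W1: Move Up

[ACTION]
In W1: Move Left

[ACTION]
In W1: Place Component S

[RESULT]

━━━━━━━━━━━━━━━━━━━━━━━━━━━┓                
 TabContainer              ┃                
───────┏━━━━━━━━━━━━━━━━━━━━━━━━━━━━━━━━━━━━
[auth.p┃ CircuitBoard                       
───────┠────────────────────────────────────
import ┃   0 1 2 3 4 5 6 7 8 9              
import ┃0  [S]      B               R       
import ┃                                    
       ┃1                               L   
       ┃                                    
state =┃2                                   
value =┃                                    
━━━━━━━┃3   · ─ ·                           
       ┃                                    
       ┃4       · ─ · ─ ·   ·               
       ┃            │       │               
       ┃5           C       ·       · ─ ·   
       ┃                                    
       ┃6                       · ─ ·       
       ┃Cursor: (0,0)                       
       ┗━━━━━━━━━━━━━━━━━━━━━━━━━━━━━━━━━━━━
                                            


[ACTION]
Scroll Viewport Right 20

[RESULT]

━━━━━━━┓                                    
       ┃                                    
━━━━━━━━━━━━━━━━━━━━━━━━┓                   
d                       ┃                   
────────────────────────┨                   
 5 6 7 8 9              ┃                   
B               R       ┃                   
                        ┃                   
                    L   ┃                   
                        ┃                   
                        ┃                   
                        ┃                   
                        ┃                   
                        ┃                   
· ─ ·   ·               ┃                   
│       │               ┃                   
C       ·       · ─ ·   ┃                   
                        ┃                   
            · ─ ·       ┃                   
)                       ┃                   
━━━━━━━━━━━━━━━━━━━━━━━━┛                   
                                            


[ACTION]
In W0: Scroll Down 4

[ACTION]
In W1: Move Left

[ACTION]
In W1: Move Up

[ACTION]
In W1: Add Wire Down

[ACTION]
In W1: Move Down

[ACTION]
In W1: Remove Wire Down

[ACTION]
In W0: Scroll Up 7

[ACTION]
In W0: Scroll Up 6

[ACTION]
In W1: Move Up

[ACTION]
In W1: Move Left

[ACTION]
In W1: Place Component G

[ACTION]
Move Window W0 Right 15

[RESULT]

━━━━━━━━━━━━━━━━━━━━━━┓                     
ontainer              ┃                     
━━━━━━━━━━━━━━━━━━━━━━━━┓                   
d                       ┃                   
────────────────────────┨                   
 5 6 7 8 9              ┃                   
B               R       ┃                   
                        ┃                   
                    L   ┃                   
                        ┃                   
                        ┃                   
                        ┃                   
                        ┃                   
                        ┃                   
· ─ ·   ·               ┃                   
│       │               ┃                   
C       ·       · ─ ·   ┃                   
                        ┃                   
            · ─ ·       ┃                   
)                       ┃                   
━━━━━━━━━━━━━━━━━━━━━━━━┛                   
                                            


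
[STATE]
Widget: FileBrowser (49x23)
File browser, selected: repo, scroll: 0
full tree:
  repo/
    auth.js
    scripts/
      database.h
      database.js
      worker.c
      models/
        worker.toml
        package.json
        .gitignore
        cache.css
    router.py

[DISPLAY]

> [-] repo/                                      
    auth.js                                      
    [+] scripts/                                 
    router.py                                    
                                                 
                                                 
                                                 
                                                 
                                                 
                                                 
                                                 
                                                 
                                                 
                                                 
                                                 
                                                 
                                                 
                                                 
                                                 
                                                 
                                                 
                                                 
                                                 


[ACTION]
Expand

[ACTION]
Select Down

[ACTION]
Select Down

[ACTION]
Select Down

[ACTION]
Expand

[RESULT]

  [-] repo/                                      
    auth.js                                      
    [+] scripts/                                 
  > router.py                                    
                                                 
                                                 
                                                 
                                                 
                                                 
                                                 
                                                 
                                                 
                                                 
                                                 
                                                 
                                                 
                                                 
                                                 
                                                 
                                                 
                                                 
                                                 
                                                 


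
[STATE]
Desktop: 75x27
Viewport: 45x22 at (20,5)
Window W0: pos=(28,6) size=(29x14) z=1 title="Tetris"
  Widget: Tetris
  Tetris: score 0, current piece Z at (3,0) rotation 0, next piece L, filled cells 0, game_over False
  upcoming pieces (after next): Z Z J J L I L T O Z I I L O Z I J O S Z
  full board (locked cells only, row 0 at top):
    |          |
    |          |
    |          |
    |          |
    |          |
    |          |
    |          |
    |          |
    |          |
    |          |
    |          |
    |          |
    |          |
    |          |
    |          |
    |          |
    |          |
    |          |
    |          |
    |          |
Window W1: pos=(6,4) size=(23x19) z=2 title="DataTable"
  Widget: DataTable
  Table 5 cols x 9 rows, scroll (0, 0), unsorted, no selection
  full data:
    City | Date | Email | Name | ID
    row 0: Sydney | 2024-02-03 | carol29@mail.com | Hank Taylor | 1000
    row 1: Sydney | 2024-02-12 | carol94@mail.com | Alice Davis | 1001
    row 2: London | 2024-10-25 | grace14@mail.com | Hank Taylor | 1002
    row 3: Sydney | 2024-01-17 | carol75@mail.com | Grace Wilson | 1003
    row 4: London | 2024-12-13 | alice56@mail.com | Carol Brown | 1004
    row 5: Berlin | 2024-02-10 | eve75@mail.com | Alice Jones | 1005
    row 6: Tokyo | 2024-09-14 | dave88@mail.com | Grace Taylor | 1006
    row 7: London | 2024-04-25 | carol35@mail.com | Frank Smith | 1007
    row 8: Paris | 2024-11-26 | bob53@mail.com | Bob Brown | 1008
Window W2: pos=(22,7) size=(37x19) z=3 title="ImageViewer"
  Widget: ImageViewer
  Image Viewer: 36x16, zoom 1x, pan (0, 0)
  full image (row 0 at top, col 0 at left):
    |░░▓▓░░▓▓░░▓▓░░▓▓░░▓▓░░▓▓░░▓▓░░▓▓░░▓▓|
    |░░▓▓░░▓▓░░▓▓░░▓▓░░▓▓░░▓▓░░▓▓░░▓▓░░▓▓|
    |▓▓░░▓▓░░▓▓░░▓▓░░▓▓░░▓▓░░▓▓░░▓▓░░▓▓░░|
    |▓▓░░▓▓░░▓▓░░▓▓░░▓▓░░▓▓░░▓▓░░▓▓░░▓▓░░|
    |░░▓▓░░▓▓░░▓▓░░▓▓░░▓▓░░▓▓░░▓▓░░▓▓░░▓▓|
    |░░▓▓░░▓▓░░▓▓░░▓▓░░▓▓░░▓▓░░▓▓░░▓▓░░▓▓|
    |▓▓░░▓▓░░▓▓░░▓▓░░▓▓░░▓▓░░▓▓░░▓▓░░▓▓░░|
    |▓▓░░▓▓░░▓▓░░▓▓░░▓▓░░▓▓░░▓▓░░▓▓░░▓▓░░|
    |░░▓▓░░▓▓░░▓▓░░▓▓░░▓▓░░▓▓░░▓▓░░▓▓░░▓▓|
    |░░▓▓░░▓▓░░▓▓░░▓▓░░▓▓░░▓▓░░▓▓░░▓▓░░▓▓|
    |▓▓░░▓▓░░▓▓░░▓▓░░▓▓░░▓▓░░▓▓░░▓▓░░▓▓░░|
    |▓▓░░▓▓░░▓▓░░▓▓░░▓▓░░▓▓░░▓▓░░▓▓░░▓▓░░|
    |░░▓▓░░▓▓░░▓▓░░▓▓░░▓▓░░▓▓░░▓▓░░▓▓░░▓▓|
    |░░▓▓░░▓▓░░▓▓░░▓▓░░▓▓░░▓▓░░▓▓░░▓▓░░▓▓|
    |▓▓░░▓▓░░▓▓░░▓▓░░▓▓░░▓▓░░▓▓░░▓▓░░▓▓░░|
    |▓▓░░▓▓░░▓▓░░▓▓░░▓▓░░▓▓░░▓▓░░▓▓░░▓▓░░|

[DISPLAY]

        ┃                                    
────────┨━━━━━━━━━━━━━━━━━━━━━━━━━━━┓        
  ┏━━━━━━━━━━━━━━━━━━━━━━━━━━━━━━━━━━━┓      
──┃ ImageViewer                       ┃      
2-┠───────────────────────────────────┨      
2-┃░░▓▓░░▓▓░░▓▓░░▓▓░░▓▓░░▓▓░░▓▓░░▓▓░░▓┃      
0-┃░░▓▓░░▓▓░░▓▓░░▓▓░░▓▓░░▓▓░░▓▓░░▓▓░░▓┃      
1-┃▓▓░░▓▓░░▓▓░░▓▓░░▓▓░░▓▓░░▓▓░░▓▓░░▓▓░┃      
2-┃▓▓░░▓▓░░▓▓░░▓▓░░▓▓░░▓▓░░▓▓░░▓▓░░▓▓░┃      
2-┃░░▓▓░░▓▓░░▓▓░░▓▓░░▓▓░░▓▓░░▓▓░░▓▓░░▓┃      
9-┃░░▓▓░░▓▓░░▓▓░░▓▓░░▓▓░░▓▓░░▓▓░░▓▓░░▓┃      
4-┃▓▓░░▓▓░░▓▓░░▓▓░░▓▓░░▓▓░░▓▓░░▓▓░░▓▓░┃      
1-┃▓▓░░▓▓░░▓▓░░▓▓░░▓▓░░▓▓░░▓▓░░▓▓░░▓▓░┃      
  ┃░░▓▓░░▓▓░░▓▓░░▓▓░░▓▓░░▓▓░░▓▓░░▓▓░░▓┃      
  ┃░░▓▓░░▓▓░░▓▓░░▓▓░░▓▓░░▓▓░░▓▓░░▓▓░░▓┃      
  ┃▓▓░░▓▓░░▓▓░░▓▓░░▓▓░░▓▓░░▓▓░░▓▓░░▓▓░┃      
  ┃▓▓░░▓▓░░▓▓░░▓▓░░▓▓░░▓▓░░▓▓░░▓▓░░▓▓░┃      
━━┃░░▓▓░░▓▓░░▓▓░░▓▓░░▓▓░░▓▓░░▓▓░░▓▓░░▓┃      
  ┃░░▓▓░░▓▓░░▓▓░░▓▓░░▓▓░░▓▓░░▓▓░░▓▓░░▓┃      
  ┃▓▓░░▓▓░░▓▓░░▓▓░░▓▓░░▓▓░░▓▓░░▓▓░░▓▓░┃      
  ┗━━━━━━━━━━━━━━━━━━━━━━━━━━━━━━━━━━━┛      
                                             


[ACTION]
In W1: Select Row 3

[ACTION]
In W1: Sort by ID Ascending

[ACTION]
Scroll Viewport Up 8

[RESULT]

                                             
                                             
                                             
                                             
━━━━━━━━┓                                    
        ┃                                    
────────┨━━━━━━━━━━━━━━━━━━━━━━━━━━━┓        
  ┏━━━━━━━━━━━━━━━━━━━━━━━━━━━━━━━━━━━┓      
──┃ ImageViewer                       ┃      
2-┠───────────────────────────────────┨      
2-┃░░▓▓░░▓▓░░▓▓░░▓▓░░▓▓░░▓▓░░▓▓░░▓▓░░▓┃      
0-┃░░▓▓░░▓▓░░▓▓░░▓▓░░▓▓░░▓▓░░▓▓░░▓▓░░▓┃      
1-┃▓▓░░▓▓░░▓▓░░▓▓░░▓▓░░▓▓░░▓▓░░▓▓░░▓▓░┃      
2-┃▓▓░░▓▓░░▓▓░░▓▓░░▓▓░░▓▓░░▓▓░░▓▓░░▓▓░┃      
2-┃░░▓▓░░▓▓░░▓▓░░▓▓░░▓▓░░▓▓░░▓▓░░▓▓░░▓┃      
9-┃░░▓▓░░▓▓░░▓▓░░▓▓░░▓▓░░▓▓░░▓▓░░▓▓░░▓┃      
4-┃▓▓░░▓▓░░▓▓░░▓▓░░▓▓░░▓▓░░▓▓░░▓▓░░▓▓░┃      
1-┃▓▓░░▓▓░░▓▓░░▓▓░░▓▓░░▓▓░░▓▓░░▓▓░░▓▓░┃      
  ┃░░▓▓░░▓▓░░▓▓░░▓▓░░▓▓░░▓▓░░▓▓░░▓▓░░▓┃      
  ┃░░▓▓░░▓▓░░▓▓░░▓▓░░▓▓░░▓▓░░▓▓░░▓▓░░▓┃      
  ┃▓▓░░▓▓░░▓▓░░▓▓░░▓▓░░▓▓░░▓▓░░▓▓░░▓▓░┃      
  ┃▓▓░░▓▓░░▓▓░░▓▓░░▓▓░░▓▓░░▓▓░░▓▓░░▓▓░┃      


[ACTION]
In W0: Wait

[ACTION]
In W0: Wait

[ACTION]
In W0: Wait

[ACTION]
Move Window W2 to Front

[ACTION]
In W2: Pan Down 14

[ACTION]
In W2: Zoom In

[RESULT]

                                             
                                             
                                             
                                             
━━━━━━━━┓                                    
        ┃                                    
────────┨━━━━━━━━━━━━━━━━━━━━━━━━━━━┓        
  ┏━━━━━━━━━━━━━━━━━━━━━━━━━━━━━━━━━━━┓      
──┃ ImageViewer                       ┃      
2-┠───────────────────────────────────┨      
2-┃▓▓▓▓░░░░▓▓▓▓░░░░▓▓▓▓░░░░▓▓▓▓░░░░▓▓▓┃      
0-┃▓▓▓▓░░░░▓▓▓▓░░░░▓▓▓▓░░░░▓▓▓▓░░░░▓▓▓┃      
1-┃░░░░▓▓▓▓░░░░▓▓▓▓░░░░▓▓▓▓░░░░▓▓▓▓░░░┃      
2-┃░░░░▓▓▓▓░░░░▓▓▓▓░░░░▓▓▓▓░░░░▓▓▓▓░░░┃      
2-┃░░░░▓▓▓▓░░░░▓▓▓▓░░░░▓▓▓▓░░░░▓▓▓▓░░░┃      
9-┃░░░░▓▓▓▓░░░░▓▓▓▓░░░░▓▓▓▓░░░░▓▓▓▓░░░┃      
4-┃▓▓▓▓░░░░▓▓▓▓░░░░▓▓▓▓░░░░▓▓▓▓░░░░▓▓▓┃      
1-┃▓▓▓▓░░░░▓▓▓▓░░░░▓▓▓▓░░░░▓▓▓▓░░░░▓▓▓┃      
  ┃▓▓▓▓░░░░▓▓▓▓░░░░▓▓▓▓░░░░▓▓▓▓░░░░▓▓▓┃      
  ┃▓▓▓▓░░░░▓▓▓▓░░░░▓▓▓▓░░░░▓▓▓▓░░░░▓▓▓┃      
  ┃░░░░▓▓▓▓░░░░▓▓▓▓░░░░▓▓▓▓░░░░▓▓▓▓░░░┃      
  ┃░░░░▓▓▓▓░░░░▓▓▓▓░░░░▓▓▓▓░░░░▓▓▓▓░░░┃      


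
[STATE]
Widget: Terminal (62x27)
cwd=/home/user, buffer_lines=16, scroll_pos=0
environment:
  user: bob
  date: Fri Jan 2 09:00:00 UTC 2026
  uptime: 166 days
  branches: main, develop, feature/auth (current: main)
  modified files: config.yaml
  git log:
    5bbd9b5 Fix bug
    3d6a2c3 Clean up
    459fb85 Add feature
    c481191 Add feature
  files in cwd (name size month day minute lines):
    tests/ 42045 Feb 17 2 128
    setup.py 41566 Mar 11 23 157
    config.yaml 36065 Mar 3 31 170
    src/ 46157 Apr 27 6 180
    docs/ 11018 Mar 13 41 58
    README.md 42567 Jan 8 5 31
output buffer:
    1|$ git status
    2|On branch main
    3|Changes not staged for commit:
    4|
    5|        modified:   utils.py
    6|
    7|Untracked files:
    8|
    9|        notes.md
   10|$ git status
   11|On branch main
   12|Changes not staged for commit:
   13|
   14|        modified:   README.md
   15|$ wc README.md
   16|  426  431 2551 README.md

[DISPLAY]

$ git status                                                  
On branch main                                                
Changes not staged for commit:                                
                                                              
        modified:   utils.py                                  
                                                              
Untracked files:                                              
                                                              
        notes.md                                              
$ git status                                                  
On branch main                                                
Changes not staged for commit:                                
                                                              
        modified:   README.md                                 
$ wc README.md                                                
  426  431 2551 README.md                                     
$ █                                                           
                                                              
                                                              
                                                              
                                                              
                                                              
                                                              
                                                              
                                                              
                                                              
                                                              


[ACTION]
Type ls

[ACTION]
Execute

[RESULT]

$ git status                                                  
On branch main                                                
Changes not staged for commit:                                
                                                              
        modified:   utils.py                                  
                                                              
Untracked files:                                              
                                                              
        notes.md                                              
$ git status                                                  
On branch main                                                
Changes not staged for commit:                                
                                                              
        modified:   README.md                                 
$ wc README.md                                                
  426  431 2551 README.md                                     
$ ls                                                          
tests/  setup.py  config.yaml  src/  docs/  README.md         
$ █                                                           
                                                              
                                                              
                                                              
                                                              
                                                              
                                                              
                                                              
                                                              


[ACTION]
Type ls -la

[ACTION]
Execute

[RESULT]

$ git status                                                  
On branch main                                                
Changes not staged for commit:                                
                                                              
        modified:   utils.py                                  
                                                              
Untracked files:                                              
                                                              
        notes.md                                              
$ git status                                                  
On branch main                                                
Changes not staged for commit:                                
                                                              
        modified:   README.md                                 
$ wc README.md                                                
  426  431 2551 README.md                                     
$ ls                                                          
tests/  setup.py  config.yaml  src/  docs/  README.md         
$ ls -la                                                      
drwxr-xr-x  1 bob group    42045 Feb 17 10:02 tests/          
-rw-r--r--  1 bob group    41566 Mar 11 10:23 setup.py        
-rw-r--r--  1 bob group    36065 Mar  3 10:31 config.yaml     
drwxr-xr-x  1 bob group    46157 Apr 27 10:06 src/            
drwxr-xr-x  1 bob group    11018 Mar 13 10:41 docs/           
-rw-r--r--  1 bob group    42567 Jan  8 10:05 README.md       
$ █                                                           
                                                              


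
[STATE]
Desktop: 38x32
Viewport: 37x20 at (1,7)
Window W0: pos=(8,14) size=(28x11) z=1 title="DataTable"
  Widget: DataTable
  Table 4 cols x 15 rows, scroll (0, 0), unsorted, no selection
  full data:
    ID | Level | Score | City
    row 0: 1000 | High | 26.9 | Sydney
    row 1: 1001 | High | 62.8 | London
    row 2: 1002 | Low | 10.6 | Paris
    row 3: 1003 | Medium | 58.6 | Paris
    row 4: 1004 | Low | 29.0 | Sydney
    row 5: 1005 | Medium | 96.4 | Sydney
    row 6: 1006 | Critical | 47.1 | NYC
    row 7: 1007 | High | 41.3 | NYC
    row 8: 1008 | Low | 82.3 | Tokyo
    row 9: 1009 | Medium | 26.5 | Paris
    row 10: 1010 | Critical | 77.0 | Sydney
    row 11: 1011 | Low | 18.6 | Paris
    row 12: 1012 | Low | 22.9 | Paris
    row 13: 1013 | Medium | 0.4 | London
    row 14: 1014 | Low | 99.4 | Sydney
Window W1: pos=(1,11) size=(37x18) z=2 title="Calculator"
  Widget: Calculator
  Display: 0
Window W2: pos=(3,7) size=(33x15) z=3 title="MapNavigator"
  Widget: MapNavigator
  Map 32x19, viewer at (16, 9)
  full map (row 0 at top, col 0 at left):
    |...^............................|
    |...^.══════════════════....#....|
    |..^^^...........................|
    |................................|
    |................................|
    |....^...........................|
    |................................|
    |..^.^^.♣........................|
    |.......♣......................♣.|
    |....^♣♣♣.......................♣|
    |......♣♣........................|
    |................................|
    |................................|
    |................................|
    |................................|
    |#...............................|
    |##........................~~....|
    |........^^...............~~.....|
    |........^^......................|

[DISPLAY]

  ┏━━━━━━━━━━━━━━━━━━━━━━━━━━━━━━━┓  
  ┃ MapNavigator                  ┃  
  ┠───────────────────────────────┨  
  ┃...............................┃  
┏━┃...^...........................┃━┓
┃ ┃...............................┃ ┃
┠─┃.^.^^.♣........................┃─┨
┃ ┃......♣......................♣.┃0┃
┃┌┃...^♣♣♣........@..............♣┃ ┃
┃│┃.....♣♣........................┃ ┃
┃├┃...............................┃ ┃
┃│┃...............................┃ ┃
┃├┃...............................┃ ┃
┃│┃...............................┃ ┃
┃├┗━━━━━━━━━━━━━━━━━━━━━━━━━━━━━━━┛ ┃
┃│ 0 │ . │ = │ + │                  ┃
┃├───┼───┼───┼───┤                  ┃
┃│ C │ MC│ MR│ M+│                  ┃
┃└───┴───┴───┴───┘                  ┃
┃                                   ┃


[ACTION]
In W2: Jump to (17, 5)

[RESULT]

  ┏━━━━━━━━━━━━━━━━━━━━━━━━━━━━━━━┓  
  ┃ MapNavigator                  ┃  
  ┠───────────────────────────────┨  
  ┃.^............................ ┃  
┏━┃.^.══════════════════....#.... ┃━┓
┃ ┃^^^........................... ┃ ┃
┠─┃.............................. ┃─┨
┃ ┃.............................. ┃0┃
┃┌┃..^............@.............. ┃ ┃
┃│┃.............................. ┃ ┃
┃├┃^.^^.♣........................ ┃ ┃
┃│┃.....♣......................♣. ┃ ┃
┃├┃..^♣♣♣.......................♣ ┃ ┃
┃│┃....♣♣........................ ┃ ┃
┃├┗━━━━━━━━━━━━━━━━━━━━━━━━━━━━━━━┛ ┃
┃│ 0 │ . │ = │ + │                  ┃
┃├───┼───┼───┼───┤                  ┃
┃│ C │ MC│ MR│ M+│                  ┃
┃└───┴───┴───┴───┘                  ┃
┃                                   ┃


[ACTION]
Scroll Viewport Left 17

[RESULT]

   ┏━━━━━━━━━━━━━━━━━━━━━━━━━━━━━━━┓ 
   ┃ MapNavigator                  ┃ 
   ┠───────────────────────────────┨ 
   ┃.^............................ ┃ 
 ┏━┃.^.══════════════════....#.... ┃━
 ┃ ┃^^^........................... ┃ 
 ┠─┃.............................. ┃─
 ┃ ┃.............................. ┃0
 ┃┌┃..^............@.............. ┃ 
 ┃│┃.............................. ┃ 
 ┃├┃^.^^.♣........................ ┃ 
 ┃│┃.....♣......................♣. ┃ 
 ┃├┃..^♣♣♣.......................♣ ┃ 
 ┃│┃....♣♣........................ ┃ 
 ┃├┗━━━━━━━━━━━━━━━━━━━━━━━━━━━━━━━┛ 
 ┃│ 0 │ . │ = │ + │                  
 ┃├───┼───┼───┼───┤                  
 ┃│ C │ MC│ MR│ M+│                  
 ┃└───┴───┴───┴───┘                  
 ┃                                   


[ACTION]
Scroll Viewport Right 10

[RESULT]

  ┏━━━━━━━━━━━━━━━━━━━━━━━━━━━━━━━┓  
  ┃ MapNavigator                  ┃  
  ┠───────────────────────────────┨  
  ┃.^............................ ┃  
┏━┃.^.══════════════════....#.... ┃━┓
┃ ┃^^^........................... ┃ ┃
┠─┃.............................. ┃─┨
┃ ┃.............................. ┃0┃
┃┌┃..^............@.............. ┃ ┃
┃│┃.............................. ┃ ┃
┃├┃^.^^.♣........................ ┃ ┃
┃│┃.....♣......................♣. ┃ ┃
┃├┃..^♣♣♣.......................♣ ┃ ┃
┃│┃....♣♣........................ ┃ ┃
┃├┗━━━━━━━━━━━━━━━━━━━━━━━━━━━━━━━┛ ┃
┃│ 0 │ . │ = │ + │                  ┃
┃├───┼───┼───┼───┤                  ┃
┃│ C │ MC│ MR│ M+│                  ┃
┃└───┴───┴───┴───┘                  ┃
┃                                   ┃


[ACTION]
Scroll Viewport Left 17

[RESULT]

   ┏━━━━━━━━━━━━━━━━━━━━━━━━━━━━━━━┓ 
   ┃ MapNavigator                  ┃ 
   ┠───────────────────────────────┨ 
   ┃.^............................ ┃ 
 ┏━┃.^.══════════════════....#.... ┃━
 ┃ ┃^^^........................... ┃ 
 ┠─┃.............................. ┃─
 ┃ ┃.............................. ┃0
 ┃┌┃..^............@.............. ┃ 
 ┃│┃.............................. ┃ 
 ┃├┃^.^^.♣........................ ┃ 
 ┃│┃.....♣......................♣. ┃ 
 ┃├┃..^♣♣♣.......................♣ ┃ 
 ┃│┃....♣♣........................ ┃ 
 ┃├┗━━━━━━━━━━━━━━━━━━━━━━━━━━━━━━━┛ 
 ┃│ 0 │ . │ = │ + │                  
 ┃├───┼───┼───┼───┤                  
 ┃│ C │ MC│ MR│ M+│                  
 ┃└───┴───┴───┴───┘                  
 ┃                                   
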